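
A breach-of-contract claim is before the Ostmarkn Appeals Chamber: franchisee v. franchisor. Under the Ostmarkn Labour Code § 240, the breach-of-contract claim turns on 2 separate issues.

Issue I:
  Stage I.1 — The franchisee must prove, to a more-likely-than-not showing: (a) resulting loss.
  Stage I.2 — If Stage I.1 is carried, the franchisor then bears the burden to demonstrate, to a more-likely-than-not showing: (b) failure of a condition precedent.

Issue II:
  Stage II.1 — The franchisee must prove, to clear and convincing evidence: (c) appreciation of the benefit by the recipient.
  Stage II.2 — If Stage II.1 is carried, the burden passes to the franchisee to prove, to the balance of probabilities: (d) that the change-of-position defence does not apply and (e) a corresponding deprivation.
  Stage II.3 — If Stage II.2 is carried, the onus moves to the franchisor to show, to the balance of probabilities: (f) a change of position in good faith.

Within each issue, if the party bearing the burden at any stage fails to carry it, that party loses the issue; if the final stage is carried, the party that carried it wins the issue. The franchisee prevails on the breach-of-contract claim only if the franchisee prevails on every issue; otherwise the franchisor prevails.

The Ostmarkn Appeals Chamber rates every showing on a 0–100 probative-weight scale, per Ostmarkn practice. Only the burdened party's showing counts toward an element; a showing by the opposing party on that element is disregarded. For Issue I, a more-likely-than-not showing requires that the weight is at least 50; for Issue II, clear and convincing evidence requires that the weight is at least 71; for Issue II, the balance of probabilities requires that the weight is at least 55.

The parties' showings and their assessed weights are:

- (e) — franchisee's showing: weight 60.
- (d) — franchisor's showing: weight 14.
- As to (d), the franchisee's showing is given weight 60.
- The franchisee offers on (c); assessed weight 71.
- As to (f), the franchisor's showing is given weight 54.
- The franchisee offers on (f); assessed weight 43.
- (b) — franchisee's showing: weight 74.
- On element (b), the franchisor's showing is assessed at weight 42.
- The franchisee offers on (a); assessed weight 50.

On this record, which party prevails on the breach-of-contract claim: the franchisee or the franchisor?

— Issue I —
At Stage I.1 the franchisee must meet a more-likely-than-not showing (weight is at least 50): on (a) the weight is 50, ≥ 50, so (a) meets the standard.
  The franchisee carries Stage I.1; the franchisor now bears the burden.
At Stage I.2 the franchisor must meet a more-likely-than-not showing (weight is at least 50): on (b) the weight is 42 (the franchisee's 74 is given no effect), which does not reach 50, so (b) does not meet the standard.
  Not every element is met, so the franchisor fails to carry Stage I.2.
So the franchisee prevails on this issue.
— Issue II —
Stage II.1 — burden on franchisee; standard: clear and convincing evidence (weight is at least 71).
    (c): 71 ≥ 71 [met]
  Stage II.1 is satisfied; the franchisee continues to bear the burden.
Stage II.2 — burden on franchisee; standard: the balance of probabilities (weight is at least 55).
    (d): 60 (franchisor's 14 disregarded) ≥ 55 [met]
    (e): 60 ≥ 55 [met]
  The franchisee carries Stage II.2; the franchisor now bears the burden.
Stage II.3 — burden on franchisor; standard: the balance of probabilities (weight is at least 55).
    (f): 54 (franchisee's 43 disregarded) < 55 [not met]
  The franchisor does not carry Stage II.3.
The analysis ends at Stage II.3; the franchisee prevails on this issue.
Per-issue: Issue I → franchisee; Issue II → franchisee. The franchisee must prevail on every issue; overall, the franchisee prevails.

franchisee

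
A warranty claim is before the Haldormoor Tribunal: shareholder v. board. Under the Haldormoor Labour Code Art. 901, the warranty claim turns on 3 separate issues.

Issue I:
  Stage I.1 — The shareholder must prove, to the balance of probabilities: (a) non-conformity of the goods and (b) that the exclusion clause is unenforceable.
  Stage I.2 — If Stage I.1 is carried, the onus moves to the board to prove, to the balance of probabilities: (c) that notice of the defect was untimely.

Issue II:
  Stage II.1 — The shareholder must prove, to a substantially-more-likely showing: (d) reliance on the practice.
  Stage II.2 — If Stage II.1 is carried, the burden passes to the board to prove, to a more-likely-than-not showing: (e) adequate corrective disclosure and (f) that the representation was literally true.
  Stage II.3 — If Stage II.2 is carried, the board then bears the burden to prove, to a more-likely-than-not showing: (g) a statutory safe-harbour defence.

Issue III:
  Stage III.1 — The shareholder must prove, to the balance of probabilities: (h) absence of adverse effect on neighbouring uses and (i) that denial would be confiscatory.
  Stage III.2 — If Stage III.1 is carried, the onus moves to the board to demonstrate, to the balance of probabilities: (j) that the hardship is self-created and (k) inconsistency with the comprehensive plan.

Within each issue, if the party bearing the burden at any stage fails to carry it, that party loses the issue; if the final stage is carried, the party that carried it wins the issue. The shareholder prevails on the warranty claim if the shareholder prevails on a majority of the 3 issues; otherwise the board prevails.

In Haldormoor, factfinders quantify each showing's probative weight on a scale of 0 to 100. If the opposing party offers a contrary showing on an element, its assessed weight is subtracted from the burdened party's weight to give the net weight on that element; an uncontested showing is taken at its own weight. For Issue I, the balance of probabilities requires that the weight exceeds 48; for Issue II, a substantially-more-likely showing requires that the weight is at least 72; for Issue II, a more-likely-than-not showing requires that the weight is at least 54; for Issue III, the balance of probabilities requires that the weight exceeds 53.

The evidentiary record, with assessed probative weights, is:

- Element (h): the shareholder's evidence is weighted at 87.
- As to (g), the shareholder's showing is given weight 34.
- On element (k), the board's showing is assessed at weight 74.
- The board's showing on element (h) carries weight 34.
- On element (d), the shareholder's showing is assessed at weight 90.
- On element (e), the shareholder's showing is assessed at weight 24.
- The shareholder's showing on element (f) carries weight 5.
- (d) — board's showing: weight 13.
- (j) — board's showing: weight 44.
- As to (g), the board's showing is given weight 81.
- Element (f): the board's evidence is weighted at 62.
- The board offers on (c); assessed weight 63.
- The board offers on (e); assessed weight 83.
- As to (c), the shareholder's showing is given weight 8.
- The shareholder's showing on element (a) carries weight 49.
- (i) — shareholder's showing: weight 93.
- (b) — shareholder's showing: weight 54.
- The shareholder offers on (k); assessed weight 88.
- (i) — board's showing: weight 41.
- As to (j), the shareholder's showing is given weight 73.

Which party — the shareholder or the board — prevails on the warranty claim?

board

— Issue I —
Stage I.1 — burden on shareholder; standard: the balance of probabilities (weight exceeds 48).
    (a): 49 > 48 [met]
    (b): 54 > 48 [met]
  The shareholder carries Stage I.1; the board now bears the burden.
Stage I.2 — burden on board; standard: the balance of probabilities (weight exceeds 48).
    (c): 63 − 8 = 55 > 48 [met]
  The board carries the last stage.
With every stage satisfied, the board prevails on this issue.
— Issue II —
At Stage II.1 the shareholder must meet a substantially-more-likely showing (weight is at least 72): on (d) the weight is 90 less the opposing 13 gives net 77, which does reach 72, so (d) meets the standard.
  The shareholder carries Stage II.1; the board now bears the burden.
At Stage II.2 the board must meet a more-likely-than-not showing (weight is at least 54): on (e) the weight is 83 less the opposing 24 gives net 59, which does reach 54, so (e) meets the standard; on (f) the weight is 62 less the opposing 5 gives net 57, which does reach 54, so (f) meets the standard.
  All elements met. The board retains the burden for Stage II.3.
At Stage II.3 the board must meet a more-likely-than-not showing (weight is at least 54): on (g) the weight is 81 less the opposing 34 gives net 47, < 54, so (g) does not meet the standard.
  The board does not carry Stage II.3.
The analysis ends at Stage II.3; the shareholder prevails on this issue.
— Issue III —
Stage III.1 — burden on shareholder; standard: the balance of probabilities (weight exceeds 53).
    (h): 87 − 34 = 53 ≤ 53 [not met]
    (i): 93 − 41 = 52 ≤ 53 [not met]
  Stage III.1 not carried; the shareholder fails its burden.
So the board prevails on this issue.
Per-issue: Issue I → board; Issue II → shareholder; Issue III → board. The shareholder must prevail on a majority of issues; overall, the board prevails.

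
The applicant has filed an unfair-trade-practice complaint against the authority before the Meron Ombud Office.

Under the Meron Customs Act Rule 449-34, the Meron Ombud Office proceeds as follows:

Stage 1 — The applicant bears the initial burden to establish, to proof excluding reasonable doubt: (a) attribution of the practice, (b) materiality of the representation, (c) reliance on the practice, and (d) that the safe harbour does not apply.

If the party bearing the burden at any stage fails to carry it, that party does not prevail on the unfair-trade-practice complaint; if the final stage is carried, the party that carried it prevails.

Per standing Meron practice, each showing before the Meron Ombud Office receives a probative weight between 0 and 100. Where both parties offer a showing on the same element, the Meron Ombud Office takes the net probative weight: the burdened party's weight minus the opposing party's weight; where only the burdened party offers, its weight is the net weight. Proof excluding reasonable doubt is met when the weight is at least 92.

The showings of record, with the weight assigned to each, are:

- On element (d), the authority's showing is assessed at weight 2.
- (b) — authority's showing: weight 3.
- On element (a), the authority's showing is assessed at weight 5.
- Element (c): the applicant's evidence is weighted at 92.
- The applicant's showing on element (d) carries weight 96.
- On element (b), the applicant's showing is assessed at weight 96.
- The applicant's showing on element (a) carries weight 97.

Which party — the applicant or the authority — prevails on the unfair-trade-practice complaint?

applicant

Stage 1 (applicant, proof excluding reasonable doubt, weight is at least 92): (a) net 97−5=92 ≥ 92 — meets; (b) net 96−3=93 ≥ 92 — meets; (c) 92 ≥ 92 — meets; (d) net 96−2=94 ≥ 92 — meets.
  Stage 1 carried; the final stage is satisfied.
Every stage carried; the applicant prevails.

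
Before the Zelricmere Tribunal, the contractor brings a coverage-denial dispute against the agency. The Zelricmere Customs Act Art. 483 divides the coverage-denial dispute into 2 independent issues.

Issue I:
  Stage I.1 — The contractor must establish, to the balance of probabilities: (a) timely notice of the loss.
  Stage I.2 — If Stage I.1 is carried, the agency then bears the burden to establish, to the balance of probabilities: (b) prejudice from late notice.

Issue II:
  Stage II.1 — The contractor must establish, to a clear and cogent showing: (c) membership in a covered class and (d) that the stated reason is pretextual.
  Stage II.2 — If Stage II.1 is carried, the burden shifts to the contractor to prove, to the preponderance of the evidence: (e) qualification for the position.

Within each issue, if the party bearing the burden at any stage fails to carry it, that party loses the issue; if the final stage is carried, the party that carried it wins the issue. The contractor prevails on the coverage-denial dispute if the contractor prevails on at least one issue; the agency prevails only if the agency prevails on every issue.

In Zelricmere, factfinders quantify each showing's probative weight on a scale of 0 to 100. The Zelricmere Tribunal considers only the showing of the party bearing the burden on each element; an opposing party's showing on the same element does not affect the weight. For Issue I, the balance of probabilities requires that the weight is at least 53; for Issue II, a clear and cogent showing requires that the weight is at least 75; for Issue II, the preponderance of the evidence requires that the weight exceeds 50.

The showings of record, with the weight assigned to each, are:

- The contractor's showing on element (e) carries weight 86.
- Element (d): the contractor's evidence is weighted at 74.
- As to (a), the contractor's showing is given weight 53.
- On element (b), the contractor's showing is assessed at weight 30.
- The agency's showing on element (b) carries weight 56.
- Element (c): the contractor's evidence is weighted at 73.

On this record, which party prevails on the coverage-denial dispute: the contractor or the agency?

— Issue I —
Stage I.1 (contractor, the balance of probabilities, weight is at least 53): (a) 53 ≥ 53 — meets.
  Stage I.1 is satisfied; the onus moves to the agency.
Stage I.2 (agency, the balance of probabilities, weight is at least 53): (b) 56 (contractor's 30 disregarded) ≥ 53 — meets.
  Stage I.2 carried; the final stage is satisfied.
All stages carried — the agency prevails on this issue.
— Issue II —
At Stage II.1 the contractor must meet a clear and cogent showing (weight is at least 75): on (c) the weight is 73, < 75, so (c) does not meet the standard; on (d) the weight is 74, < 75, so (d) does not meet the standard.
  Not every element is met, so the contractor fails to carry Stage II.1.
The agency prevails on this issue.
Per-issue: Issue I → agency; Issue II → agency. The contractor must prevail on at least one issue; overall, the agency prevails.

agency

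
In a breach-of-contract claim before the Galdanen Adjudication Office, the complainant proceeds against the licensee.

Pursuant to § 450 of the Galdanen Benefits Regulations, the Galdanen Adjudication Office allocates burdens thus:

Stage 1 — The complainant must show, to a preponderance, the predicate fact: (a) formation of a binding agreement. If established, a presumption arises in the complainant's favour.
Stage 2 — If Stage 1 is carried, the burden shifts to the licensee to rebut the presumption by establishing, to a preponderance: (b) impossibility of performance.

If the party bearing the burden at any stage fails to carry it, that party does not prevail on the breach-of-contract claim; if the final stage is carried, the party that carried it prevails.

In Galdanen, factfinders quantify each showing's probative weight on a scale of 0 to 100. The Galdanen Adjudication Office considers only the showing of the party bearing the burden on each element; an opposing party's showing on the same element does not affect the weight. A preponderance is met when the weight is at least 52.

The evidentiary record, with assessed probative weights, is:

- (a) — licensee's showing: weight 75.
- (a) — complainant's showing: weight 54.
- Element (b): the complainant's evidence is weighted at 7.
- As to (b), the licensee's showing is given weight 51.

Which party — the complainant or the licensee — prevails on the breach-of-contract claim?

complainant

Stage 1 (complainant, a preponderance, weight is at least 52): (a) 54 (licensee's 75 disregarded) ≥ 52 — meets.
  The complainant carries Stage 1; the licensee now bears the burden.
Stage 2 (licensee, a preponderance, weight is at least 52): (b) 51 (complainant's 7 disregarded) < 52 — fails.
  The licensee does not carry Stage 2.
So the complainant prevails.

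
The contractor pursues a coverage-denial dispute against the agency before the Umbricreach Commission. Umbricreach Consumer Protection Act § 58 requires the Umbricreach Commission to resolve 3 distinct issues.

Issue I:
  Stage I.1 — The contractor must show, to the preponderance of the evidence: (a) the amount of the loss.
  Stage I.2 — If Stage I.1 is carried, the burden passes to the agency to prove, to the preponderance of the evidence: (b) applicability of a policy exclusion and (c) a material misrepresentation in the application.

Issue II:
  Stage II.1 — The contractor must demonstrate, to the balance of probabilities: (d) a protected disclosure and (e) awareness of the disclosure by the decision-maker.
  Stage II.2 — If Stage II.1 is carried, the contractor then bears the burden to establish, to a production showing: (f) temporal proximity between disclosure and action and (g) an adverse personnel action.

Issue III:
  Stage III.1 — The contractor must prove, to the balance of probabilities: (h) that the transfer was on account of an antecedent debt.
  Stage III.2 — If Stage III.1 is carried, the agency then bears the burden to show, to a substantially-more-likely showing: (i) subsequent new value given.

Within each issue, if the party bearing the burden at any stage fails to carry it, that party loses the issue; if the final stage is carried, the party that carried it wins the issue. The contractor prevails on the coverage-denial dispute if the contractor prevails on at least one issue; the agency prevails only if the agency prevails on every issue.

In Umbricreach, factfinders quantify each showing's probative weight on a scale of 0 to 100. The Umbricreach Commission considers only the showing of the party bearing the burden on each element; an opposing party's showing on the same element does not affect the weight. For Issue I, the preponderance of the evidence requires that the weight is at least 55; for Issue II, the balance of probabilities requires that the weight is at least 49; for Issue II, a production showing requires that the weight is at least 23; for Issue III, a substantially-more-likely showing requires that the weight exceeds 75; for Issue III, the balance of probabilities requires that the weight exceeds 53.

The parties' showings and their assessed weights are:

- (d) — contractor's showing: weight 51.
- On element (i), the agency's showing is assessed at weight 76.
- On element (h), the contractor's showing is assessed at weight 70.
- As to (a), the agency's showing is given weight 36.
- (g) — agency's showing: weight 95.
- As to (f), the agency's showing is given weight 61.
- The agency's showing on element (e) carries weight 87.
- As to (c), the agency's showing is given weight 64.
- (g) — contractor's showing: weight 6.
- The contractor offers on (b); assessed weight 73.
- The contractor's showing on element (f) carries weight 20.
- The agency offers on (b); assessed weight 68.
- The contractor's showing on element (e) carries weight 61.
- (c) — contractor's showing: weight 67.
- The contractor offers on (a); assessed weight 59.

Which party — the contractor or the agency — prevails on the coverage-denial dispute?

agency

— Issue I —
Stage I.1 — burden on contractor; standard: the preponderance of the evidence (weight is at least 55).
    (a): 59 (agency's 36 disregarded) ≥ 55 [met]
  All elements met. The burden passes to the agency.
Stage I.2 — burden on agency; standard: the preponderance of the evidence (weight is at least 55).
    (b): 68 (contractor's 73 disregarded) ≥ 55 [met]
    (c): 64 (contractor's 67 disregarded) ≥ 55 [met]
  The agency carries the last stage.
Every stage carried; the agency prevails on this issue.
— Issue II —
Stage II.1 — burden on contractor; standard: the balance of probabilities (weight is at least 49).
    (d): 51 ≥ 49 [met]
    (e): 61 (agency's 87 disregarded) ≥ 49 [met]
  All elements met. The contractor retains the burden for Stage II.2.
Stage II.2 — burden on contractor; standard: a production showing (weight is at least 23).
    (f): 20 (agency's 61 disregarded) < 23 [not met]
    (g): 6 (agency's 95 disregarded) < 23 [not met]
  The contractor does not carry Stage II.2.
The analysis ends at Stage II.2; the agency prevails on this issue.
— Issue III —
At Stage III.1 the contractor must meet the balance of probabilities (weight exceeds 53): on (h) the weight is 70, > 53, so (h) meets the standard.
  Stage III.1 carried; the burden shifts to the agency.
At Stage III.2 the agency must meet a substantially-more-likely showing (weight exceeds 75): on (i) the weight is 76, > 75, so (i) meets the standard.
  The agency carries the last stage.
Every stage carried; the agency prevails on this issue.
Per-issue: Issue I → agency; Issue II → agency; Issue III → agency. The contractor must prevail on at least one issue; overall, the agency prevails.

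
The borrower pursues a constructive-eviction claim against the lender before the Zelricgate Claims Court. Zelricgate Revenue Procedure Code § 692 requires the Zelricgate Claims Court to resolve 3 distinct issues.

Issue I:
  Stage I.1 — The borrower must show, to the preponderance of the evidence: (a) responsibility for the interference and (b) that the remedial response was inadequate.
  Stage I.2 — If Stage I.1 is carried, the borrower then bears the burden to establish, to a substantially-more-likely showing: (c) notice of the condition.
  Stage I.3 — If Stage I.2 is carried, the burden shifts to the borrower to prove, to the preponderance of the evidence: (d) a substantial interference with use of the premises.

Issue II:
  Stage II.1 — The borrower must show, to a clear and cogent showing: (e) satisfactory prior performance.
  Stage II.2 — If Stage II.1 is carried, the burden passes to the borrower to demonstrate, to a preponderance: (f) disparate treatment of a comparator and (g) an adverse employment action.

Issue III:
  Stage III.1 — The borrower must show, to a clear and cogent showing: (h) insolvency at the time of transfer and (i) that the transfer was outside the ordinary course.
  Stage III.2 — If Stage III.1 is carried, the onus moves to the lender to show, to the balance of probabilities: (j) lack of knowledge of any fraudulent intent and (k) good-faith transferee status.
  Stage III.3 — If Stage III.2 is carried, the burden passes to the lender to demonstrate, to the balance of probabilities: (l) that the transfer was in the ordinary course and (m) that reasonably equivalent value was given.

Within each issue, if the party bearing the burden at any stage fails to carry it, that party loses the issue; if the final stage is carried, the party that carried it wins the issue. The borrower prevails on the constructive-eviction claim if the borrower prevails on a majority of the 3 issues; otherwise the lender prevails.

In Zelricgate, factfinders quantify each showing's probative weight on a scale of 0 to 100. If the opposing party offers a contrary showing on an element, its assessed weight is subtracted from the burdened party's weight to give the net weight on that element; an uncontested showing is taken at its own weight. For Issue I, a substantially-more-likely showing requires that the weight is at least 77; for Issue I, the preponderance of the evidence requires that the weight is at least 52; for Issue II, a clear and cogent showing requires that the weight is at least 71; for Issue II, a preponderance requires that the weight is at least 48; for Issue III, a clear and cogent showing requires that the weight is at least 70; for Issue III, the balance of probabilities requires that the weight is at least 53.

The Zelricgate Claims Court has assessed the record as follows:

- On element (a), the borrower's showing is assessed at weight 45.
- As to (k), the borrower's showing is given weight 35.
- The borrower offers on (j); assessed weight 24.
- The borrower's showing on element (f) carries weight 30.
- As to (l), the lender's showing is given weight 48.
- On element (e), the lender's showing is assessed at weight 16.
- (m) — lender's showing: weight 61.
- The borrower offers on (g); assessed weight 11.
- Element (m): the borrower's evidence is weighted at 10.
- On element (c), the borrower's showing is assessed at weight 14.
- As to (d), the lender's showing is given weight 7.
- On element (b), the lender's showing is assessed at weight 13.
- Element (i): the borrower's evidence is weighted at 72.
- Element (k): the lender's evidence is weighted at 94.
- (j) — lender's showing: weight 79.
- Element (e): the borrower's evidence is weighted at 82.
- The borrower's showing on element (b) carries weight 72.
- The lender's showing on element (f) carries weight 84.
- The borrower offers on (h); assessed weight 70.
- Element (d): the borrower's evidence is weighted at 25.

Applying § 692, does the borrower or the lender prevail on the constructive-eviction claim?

— Issue I —
At Stage I.1 the borrower must meet the preponderance of the evidence (weight is at least 52): on (a) the weight is 45, which does not reach 52, so (a) does not meet the standard; on (b) the weight is 72 less the opposing 13 gives net 59, which does reach 52, so (b) meets the standard.
  Not every element is met, so the borrower fails to carry Stage I.1.
So the lender prevails on this issue.
— Issue II —
Stage II.1 (borrower, a clear and cogent showing, weight is at least 71): (e) net 82−16=66 < 71 — fails.
  Stage II.1 not carried; the borrower fails its burden.
The analysis ends at Stage II.1; the lender prevails on this issue.
— Issue III —
At Stage III.1 the borrower must meet a clear and cogent showing (weight is at least 70): on (h) the weight is 70, ≥ 70, so (h) meets the standard; on (i) the weight is 72, ≥ 70, so (i) meets the standard.
  The borrower carries Stage III.1; the lender now bears the burden.
At Stage III.2 the lender must meet the balance of probabilities (weight is at least 53): on (j) the weight is 79 less the opposing 24 gives net 55, ≥ 53, so (j) meets the standard; on (k) the weight is 94 less the opposing 35 gives net 59, ≥ 53, so (k) meets the standard.
  Stage III.2 carried; the burden remains with the lender.
At Stage III.3 the lender must meet the balance of probabilities (weight is at least 53): on (l) the weight is 48, which does not reach 53, so (l) does not meet the standard; on (m) the weight is 61 less the opposing 10 gives net 51, which does not reach 53, so (m) does not meet the standard.
  Stage III.3 not carried; the lender fails its burden.
So the borrower prevails on this issue.
Per-issue: Issue I → lender; Issue II → lender; Issue III → borrower. The borrower must prevail on a majority of issues; overall, the lender prevails.

lender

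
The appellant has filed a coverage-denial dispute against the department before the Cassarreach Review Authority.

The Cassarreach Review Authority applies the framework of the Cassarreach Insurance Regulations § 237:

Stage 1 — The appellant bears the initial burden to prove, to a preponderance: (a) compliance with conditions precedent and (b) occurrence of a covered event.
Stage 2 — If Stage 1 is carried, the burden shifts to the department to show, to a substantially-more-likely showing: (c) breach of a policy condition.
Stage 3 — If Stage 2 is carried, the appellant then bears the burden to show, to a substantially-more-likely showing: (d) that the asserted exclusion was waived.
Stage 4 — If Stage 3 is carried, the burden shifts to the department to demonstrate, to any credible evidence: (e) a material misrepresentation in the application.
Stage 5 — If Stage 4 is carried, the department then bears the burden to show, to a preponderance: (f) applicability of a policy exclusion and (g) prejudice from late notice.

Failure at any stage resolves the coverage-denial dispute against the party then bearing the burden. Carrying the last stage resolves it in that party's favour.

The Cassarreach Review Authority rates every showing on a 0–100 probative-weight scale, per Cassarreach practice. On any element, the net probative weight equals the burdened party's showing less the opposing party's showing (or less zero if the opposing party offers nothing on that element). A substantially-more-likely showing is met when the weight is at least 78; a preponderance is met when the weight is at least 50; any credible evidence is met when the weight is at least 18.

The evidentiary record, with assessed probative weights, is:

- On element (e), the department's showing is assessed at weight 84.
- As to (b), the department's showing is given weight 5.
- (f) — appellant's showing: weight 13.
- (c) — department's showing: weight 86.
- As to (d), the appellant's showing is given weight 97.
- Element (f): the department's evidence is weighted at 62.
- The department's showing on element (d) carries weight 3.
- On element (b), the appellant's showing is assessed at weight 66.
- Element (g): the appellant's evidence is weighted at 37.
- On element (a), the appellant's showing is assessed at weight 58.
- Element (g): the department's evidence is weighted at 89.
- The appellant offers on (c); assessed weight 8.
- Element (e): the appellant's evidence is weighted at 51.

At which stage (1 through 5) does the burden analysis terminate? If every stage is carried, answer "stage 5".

Stage 1 (appellant, a preponderance, weight is at least 50): (a) 58 ≥ 50 — meets; (b) net 66−5=61 ≥ 50 — meets.
  The appellant carries Stage 1; the department now bears the burden.
Stage 2 (department, a substantially-more-likely showing, weight is at least 78): (c) net 86−8=78 ≥ 78 — meets.
  Stage 2 carried; the burden shifts to the appellant.
Stage 3 (appellant, a substantially-more-likely showing, weight is at least 78): (d) net 97−3=94 ≥ 78 — meets.
  Stage 3 carried; the burden shifts to the department.
Stage 4 (department, any credible evidence, weight is at least 18): (e) net 84−51=33 ≥ 18 — meets.
  Stage 4 is satisfied; the department continues to bear the burden.
Stage 5 (department, a preponderance, weight is at least 50): (f) net 62−13=49 < 50 — fails; (g) net 89−37=52 ≥ 50 — meets.
  Stage 5 not carried; the department fails its burden.
The analysis ends at Stage 5; the appellant prevails.

stage 5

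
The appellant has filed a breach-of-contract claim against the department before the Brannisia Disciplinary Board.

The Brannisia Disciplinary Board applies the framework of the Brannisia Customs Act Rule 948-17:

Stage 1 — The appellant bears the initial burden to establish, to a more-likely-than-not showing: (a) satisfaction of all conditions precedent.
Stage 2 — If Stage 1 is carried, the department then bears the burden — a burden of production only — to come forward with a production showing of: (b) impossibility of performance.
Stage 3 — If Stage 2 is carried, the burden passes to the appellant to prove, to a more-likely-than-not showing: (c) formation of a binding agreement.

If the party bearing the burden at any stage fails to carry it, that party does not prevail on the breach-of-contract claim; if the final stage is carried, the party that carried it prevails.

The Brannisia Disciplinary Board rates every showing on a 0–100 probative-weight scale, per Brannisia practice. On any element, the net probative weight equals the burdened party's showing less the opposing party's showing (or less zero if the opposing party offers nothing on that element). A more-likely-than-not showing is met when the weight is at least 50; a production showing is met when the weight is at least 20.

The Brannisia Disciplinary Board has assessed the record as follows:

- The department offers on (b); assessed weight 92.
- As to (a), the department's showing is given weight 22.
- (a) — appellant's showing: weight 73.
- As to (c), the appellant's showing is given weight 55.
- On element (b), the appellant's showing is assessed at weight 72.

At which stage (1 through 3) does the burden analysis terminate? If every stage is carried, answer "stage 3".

stage 3

Stage 1 — burden on appellant; standard: a more-likely-than-not showing (weight is at least 50).
    (a): 73 − 22 = 51 ≥ 50 [met]
  The appellant carries Stage 1; the department now bears the burden.
Stage 2 — burden on department; standard: a production showing (weight is at least 20).
    (b): 92 − 72 = 20 ≥ 20 [met]
  Stage 2 is satisfied; the onus moves to the appellant.
Stage 3 — burden on appellant; standard: a more-likely-than-not showing (weight is at least 50).
    (c): 55 ≥ 50 [met]
  Stage 3 carried; the final stage is satisfied.
All stages carried — the appellant prevails.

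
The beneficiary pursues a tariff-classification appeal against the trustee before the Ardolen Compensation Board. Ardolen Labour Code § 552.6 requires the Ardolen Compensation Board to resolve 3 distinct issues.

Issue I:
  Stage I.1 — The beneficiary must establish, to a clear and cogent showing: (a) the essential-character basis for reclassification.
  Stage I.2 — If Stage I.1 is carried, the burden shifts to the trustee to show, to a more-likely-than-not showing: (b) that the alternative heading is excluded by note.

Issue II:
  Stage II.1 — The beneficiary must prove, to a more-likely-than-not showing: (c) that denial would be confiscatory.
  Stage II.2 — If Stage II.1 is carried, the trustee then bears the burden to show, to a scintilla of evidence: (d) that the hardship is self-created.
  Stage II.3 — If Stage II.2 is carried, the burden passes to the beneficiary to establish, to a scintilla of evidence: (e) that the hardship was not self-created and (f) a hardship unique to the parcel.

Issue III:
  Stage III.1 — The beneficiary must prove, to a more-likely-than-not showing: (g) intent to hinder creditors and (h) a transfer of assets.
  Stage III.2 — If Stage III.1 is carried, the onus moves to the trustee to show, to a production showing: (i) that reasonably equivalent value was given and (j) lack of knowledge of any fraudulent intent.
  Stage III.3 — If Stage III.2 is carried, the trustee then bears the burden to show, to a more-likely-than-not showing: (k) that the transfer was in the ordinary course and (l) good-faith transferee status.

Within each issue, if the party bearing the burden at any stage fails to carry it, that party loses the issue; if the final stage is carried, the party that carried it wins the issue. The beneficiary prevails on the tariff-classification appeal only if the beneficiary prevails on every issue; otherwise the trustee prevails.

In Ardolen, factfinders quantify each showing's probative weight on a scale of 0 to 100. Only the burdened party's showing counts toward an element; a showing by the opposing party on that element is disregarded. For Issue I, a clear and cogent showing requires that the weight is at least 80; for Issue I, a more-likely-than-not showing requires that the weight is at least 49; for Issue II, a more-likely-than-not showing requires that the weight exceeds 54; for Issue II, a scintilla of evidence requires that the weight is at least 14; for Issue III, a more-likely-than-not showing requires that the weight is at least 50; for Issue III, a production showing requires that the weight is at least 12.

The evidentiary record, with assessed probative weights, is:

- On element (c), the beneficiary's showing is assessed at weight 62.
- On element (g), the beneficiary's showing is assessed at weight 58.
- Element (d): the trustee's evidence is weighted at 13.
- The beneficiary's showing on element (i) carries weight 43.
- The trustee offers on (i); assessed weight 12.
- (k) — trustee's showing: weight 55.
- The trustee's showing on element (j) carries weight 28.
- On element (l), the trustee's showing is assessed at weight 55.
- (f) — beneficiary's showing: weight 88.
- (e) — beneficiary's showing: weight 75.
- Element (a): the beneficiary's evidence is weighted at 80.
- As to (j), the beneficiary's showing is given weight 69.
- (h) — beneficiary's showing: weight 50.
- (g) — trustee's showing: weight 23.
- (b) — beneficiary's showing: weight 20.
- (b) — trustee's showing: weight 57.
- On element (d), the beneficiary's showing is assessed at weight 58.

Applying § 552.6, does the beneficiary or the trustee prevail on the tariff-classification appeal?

trustee

— Issue I —
Stage I.1 (beneficiary, a clear and cogent showing, weight is at least 80): (a) 80 ≥ 80 — meets.
  Stage I.1 carried; the burden shifts to the trustee.
Stage I.2 (trustee, a more-likely-than-not showing, weight is at least 49): (b) 57 (beneficiary's 20 disregarded) ≥ 49 — meets.
  All elements met at the final stage.
All stages carried — the trustee prevails on this issue.
— Issue II —
At Stage II.1 the beneficiary must meet a more-likely-than-not showing (weight exceeds 54): on (c) the weight is 62, > 54, so (c) meets the standard.
  The beneficiary carries Stage II.1; the trustee now bears the burden.
At Stage II.2 the trustee must meet a scintilla of evidence (weight is at least 14): on (d) the weight is 13 (the beneficiary's 58 is given no effect), which does not reach 14, so (d) does not meet the standard.
  Not every element is met, so the trustee fails to carry Stage II.2.
The beneficiary prevails on this issue.
— Issue III —
At Stage III.1 the beneficiary must meet a more-likely-than-not showing (weight is at least 50): on (g) the weight is 58 (the trustee's 23 is given no effect), ≥ 50, so (g) meets the standard; on (h) the weight is 50, which does reach 50, so (h) meets the standard.
  Stage III.1 is satisfied; the onus moves to the trustee.
At Stage III.2 the trustee must meet a production showing (weight is at least 12): on (i) the weight is 12 (the beneficiary's 43 is given no effect), ≥ 12, so (i) meets the standard; on (j) the weight is 28 (the beneficiary's 69 is given no effect), which does reach 12, so (j) meets the standard.
  Stage III.2 is satisfied; the trustee continues to bear the burden.
At Stage III.3 the trustee must meet a more-likely-than-not showing (weight is at least 50): on (k) the weight is 55, which does reach 50, so (k) meets the standard; on (l) the weight is 55, ≥ 50, so (l) meets the standard.
  Stage III.3 carried; the final stage is satisfied.
All stages carried — the trustee prevails on this issue.
Per-issue: Issue I → trustee; Issue II → beneficiary; Issue III → trustee. The beneficiary must prevail on every issue; overall, the trustee prevails.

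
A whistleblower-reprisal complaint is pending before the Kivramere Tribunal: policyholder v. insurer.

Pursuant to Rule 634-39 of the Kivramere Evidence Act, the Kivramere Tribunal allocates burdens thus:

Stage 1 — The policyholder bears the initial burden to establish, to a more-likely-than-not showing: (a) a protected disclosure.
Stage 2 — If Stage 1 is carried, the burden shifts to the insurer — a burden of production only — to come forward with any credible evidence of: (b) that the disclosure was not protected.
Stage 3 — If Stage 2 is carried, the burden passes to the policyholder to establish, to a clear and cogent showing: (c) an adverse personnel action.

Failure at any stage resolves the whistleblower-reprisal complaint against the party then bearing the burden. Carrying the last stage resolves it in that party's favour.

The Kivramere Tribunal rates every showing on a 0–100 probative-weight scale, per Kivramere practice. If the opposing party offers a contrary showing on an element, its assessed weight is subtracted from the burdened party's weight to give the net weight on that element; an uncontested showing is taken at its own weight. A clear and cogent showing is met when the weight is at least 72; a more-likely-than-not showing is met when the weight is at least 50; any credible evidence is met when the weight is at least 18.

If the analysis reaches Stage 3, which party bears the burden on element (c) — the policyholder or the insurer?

Stage 3's rule assigns the burden to the policyholder (to a clear and cogent showing).

policyholder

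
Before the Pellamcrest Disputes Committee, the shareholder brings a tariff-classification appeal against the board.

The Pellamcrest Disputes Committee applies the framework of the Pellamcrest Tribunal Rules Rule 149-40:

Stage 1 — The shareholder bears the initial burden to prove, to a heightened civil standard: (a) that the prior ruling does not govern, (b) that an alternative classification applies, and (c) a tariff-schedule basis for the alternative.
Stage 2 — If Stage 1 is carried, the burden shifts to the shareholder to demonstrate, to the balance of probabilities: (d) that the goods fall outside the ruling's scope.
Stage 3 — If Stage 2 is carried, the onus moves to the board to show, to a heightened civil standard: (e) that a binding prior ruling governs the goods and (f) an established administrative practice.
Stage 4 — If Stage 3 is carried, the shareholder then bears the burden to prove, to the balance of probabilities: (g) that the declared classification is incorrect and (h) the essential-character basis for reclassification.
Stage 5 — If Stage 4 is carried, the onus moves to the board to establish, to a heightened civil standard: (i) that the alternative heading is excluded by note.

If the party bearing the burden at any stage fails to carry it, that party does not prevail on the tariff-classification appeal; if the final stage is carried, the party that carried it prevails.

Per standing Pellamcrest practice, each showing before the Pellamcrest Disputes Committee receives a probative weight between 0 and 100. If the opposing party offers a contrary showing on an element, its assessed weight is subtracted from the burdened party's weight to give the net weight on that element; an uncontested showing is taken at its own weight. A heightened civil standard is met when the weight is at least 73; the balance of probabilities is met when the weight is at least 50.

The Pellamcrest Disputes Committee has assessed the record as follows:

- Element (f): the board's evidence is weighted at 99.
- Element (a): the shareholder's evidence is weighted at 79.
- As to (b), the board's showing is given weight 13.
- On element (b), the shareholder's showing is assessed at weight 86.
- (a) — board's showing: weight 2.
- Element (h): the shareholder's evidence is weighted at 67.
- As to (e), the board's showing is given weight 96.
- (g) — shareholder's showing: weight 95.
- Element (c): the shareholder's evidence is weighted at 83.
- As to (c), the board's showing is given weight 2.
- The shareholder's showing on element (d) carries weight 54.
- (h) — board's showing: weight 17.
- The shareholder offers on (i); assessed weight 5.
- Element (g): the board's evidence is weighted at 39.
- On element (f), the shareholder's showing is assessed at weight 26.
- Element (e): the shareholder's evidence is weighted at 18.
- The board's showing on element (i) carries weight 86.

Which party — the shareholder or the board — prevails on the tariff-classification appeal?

Stage 1 — burden on shareholder; standard: a heightened civil standard (weight is at least 73).
    (a): 79 − 2 = 77 ≥ 73 [met]
    (b): 86 − 13 = 73 ≥ 73 [met]
    (c): 83 − 2 = 81 ≥ 73 [met]
  Stage 1 is satisfied; the shareholder continues to bear the burden.
Stage 2 — burden on shareholder; standard: the balance of probabilities (weight is at least 50).
    (d): 54 ≥ 50 [met]
  Stage 2 carried; the burden shifts to the board.
Stage 3 — burden on board; standard: a heightened civil standard (weight is at least 73).
    (e): 96 − 18 = 78 ≥ 73 [met]
    (f): 99 − 26 = 73 ≥ 73 [met]
  Stage 3 carried; the burden shifts to the shareholder.
Stage 4 — burden on shareholder; standard: the balance of probabilities (weight is at least 50).
    (g): 95 − 39 = 56 ≥ 50 [met]
    (h): 67 − 17 = 50 ≥ 50 [met]
  Stage 4 carried; the burden shifts to the board.
Stage 5 — burden on board; standard: a heightened civil standard (weight is at least 73).
    (i): 86 − 5 = 81 ≥ 73 [met]
  Stage 5 carried; the final stage is satisfied.
Every stage carried; the board prevails.

board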